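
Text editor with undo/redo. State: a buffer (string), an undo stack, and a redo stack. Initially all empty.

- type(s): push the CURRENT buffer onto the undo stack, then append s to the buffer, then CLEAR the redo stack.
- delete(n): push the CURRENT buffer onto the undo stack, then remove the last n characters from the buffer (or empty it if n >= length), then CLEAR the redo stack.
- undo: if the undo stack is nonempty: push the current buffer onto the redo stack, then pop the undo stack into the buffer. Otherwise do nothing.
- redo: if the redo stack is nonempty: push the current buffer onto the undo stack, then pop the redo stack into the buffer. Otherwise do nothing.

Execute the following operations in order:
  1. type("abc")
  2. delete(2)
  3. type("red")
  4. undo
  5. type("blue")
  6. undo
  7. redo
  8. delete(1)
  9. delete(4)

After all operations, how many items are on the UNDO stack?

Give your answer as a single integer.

Answer: 5

Derivation:
After op 1 (type): buf='abc' undo_depth=1 redo_depth=0
After op 2 (delete): buf='a' undo_depth=2 redo_depth=0
After op 3 (type): buf='ared' undo_depth=3 redo_depth=0
After op 4 (undo): buf='a' undo_depth=2 redo_depth=1
After op 5 (type): buf='ablue' undo_depth=3 redo_depth=0
After op 6 (undo): buf='a' undo_depth=2 redo_depth=1
After op 7 (redo): buf='ablue' undo_depth=3 redo_depth=0
After op 8 (delete): buf='ablu' undo_depth=4 redo_depth=0
After op 9 (delete): buf='(empty)' undo_depth=5 redo_depth=0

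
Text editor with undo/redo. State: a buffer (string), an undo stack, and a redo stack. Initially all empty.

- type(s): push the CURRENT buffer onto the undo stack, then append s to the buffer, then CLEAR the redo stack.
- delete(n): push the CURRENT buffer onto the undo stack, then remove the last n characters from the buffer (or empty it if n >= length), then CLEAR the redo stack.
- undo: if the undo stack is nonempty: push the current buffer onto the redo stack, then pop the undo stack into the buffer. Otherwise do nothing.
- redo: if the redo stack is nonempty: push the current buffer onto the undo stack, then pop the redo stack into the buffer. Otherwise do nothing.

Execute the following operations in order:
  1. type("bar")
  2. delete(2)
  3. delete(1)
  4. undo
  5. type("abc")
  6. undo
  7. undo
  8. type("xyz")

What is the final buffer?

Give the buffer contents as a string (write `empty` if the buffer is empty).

Answer: barxyz

Derivation:
After op 1 (type): buf='bar' undo_depth=1 redo_depth=0
After op 2 (delete): buf='b' undo_depth=2 redo_depth=0
After op 3 (delete): buf='(empty)' undo_depth=3 redo_depth=0
After op 4 (undo): buf='b' undo_depth=2 redo_depth=1
After op 5 (type): buf='babc' undo_depth=3 redo_depth=0
After op 6 (undo): buf='b' undo_depth=2 redo_depth=1
After op 7 (undo): buf='bar' undo_depth=1 redo_depth=2
After op 8 (type): buf='barxyz' undo_depth=2 redo_depth=0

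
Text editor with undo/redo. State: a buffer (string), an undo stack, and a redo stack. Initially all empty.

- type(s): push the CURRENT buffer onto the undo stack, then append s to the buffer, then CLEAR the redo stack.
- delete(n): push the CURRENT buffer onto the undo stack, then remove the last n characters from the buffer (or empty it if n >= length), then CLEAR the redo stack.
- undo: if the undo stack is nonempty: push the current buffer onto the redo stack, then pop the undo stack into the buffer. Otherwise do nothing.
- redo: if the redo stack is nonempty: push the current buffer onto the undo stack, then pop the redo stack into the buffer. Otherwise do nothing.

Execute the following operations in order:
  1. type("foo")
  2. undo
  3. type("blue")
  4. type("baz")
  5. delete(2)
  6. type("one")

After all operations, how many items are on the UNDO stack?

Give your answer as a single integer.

Answer: 4

Derivation:
After op 1 (type): buf='foo' undo_depth=1 redo_depth=0
After op 2 (undo): buf='(empty)' undo_depth=0 redo_depth=1
After op 3 (type): buf='blue' undo_depth=1 redo_depth=0
After op 4 (type): buf='bluebaz' undo_depth=2 redo_depth=0
After op 5 (delete): buf='blueb' undo_depth=3 redo_depth=0
After op 6 (type): buf='bluebone' undo_depth=4 redo_depth=0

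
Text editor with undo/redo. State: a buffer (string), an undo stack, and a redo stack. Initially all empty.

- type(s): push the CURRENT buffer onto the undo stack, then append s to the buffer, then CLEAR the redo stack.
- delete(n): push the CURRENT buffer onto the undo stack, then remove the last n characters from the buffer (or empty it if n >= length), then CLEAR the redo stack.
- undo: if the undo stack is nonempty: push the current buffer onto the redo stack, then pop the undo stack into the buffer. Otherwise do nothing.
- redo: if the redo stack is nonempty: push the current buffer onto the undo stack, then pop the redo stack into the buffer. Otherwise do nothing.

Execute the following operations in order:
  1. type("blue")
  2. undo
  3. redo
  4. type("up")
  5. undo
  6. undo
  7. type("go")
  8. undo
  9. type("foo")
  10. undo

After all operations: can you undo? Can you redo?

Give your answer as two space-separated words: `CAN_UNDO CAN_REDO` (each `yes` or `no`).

After op 1 (type): buf='blue' undo_depth=1 redo_depth=0
After op 2 (undo): buf='(empty)' undo_depth=0 redo_depth=1
After op 3 (redo): buf='blue' undo_depth=1 redo_depth=0
After op 4 (type): buf='blueup' undo_depth=2 redo_depth=0
After op 5 (undo): buf='blue' undo_depth=1 redo_depth=1
After op 6 (undo): buf='(empty)' undo_depth=0 redo_depth=2
After op 7 (type): buf='go' undo_depth=1 redo_depth=0
After op 8 (undo): buf='(empty)' undo_depth=0 redo_depth=1
After op 9 (type): buf='foo' undo_depth=1 redo_depth=0
After op 10 (undo): buf='(empty)' undo_depth=0 redo_depth=1

Answer: no yes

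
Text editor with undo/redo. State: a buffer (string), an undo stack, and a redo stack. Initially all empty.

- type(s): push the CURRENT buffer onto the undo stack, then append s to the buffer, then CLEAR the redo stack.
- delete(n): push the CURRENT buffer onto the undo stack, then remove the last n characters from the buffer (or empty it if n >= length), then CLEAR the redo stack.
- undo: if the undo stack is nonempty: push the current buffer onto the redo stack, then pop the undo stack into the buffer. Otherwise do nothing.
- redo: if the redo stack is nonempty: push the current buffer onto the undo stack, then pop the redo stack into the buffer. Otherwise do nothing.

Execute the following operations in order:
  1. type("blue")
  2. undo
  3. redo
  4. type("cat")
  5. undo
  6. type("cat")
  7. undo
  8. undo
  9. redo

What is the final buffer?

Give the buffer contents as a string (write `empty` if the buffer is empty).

Answer: blue

Derivation:
After op 1 (type): buf='blue' undo_depth=1 redo_depth=0
After op 2 (undo): buf='(empty)' undo_depth=0 redo_depth=1
After op 3 (redo): buf='blue' undo_depth=1 redo_depth=0
After op 4 (type): buf='bluecat' undo_depth=2 redo_depth=0
After op 5 (undo): buf='blue' undo_depth=1 redo_depth=1
After op 6 (type): buf='bluecat' undo_depth=2 redo_depth=0
After op 7 (undo): buf='blue' undo_depth=1 redo_depth=1
After op 8 (undo): buf='(empty)' undo_depth=0 redo_depth=2
After op 9 (redo): buf='blue' undo_depth=1 redo_depth=1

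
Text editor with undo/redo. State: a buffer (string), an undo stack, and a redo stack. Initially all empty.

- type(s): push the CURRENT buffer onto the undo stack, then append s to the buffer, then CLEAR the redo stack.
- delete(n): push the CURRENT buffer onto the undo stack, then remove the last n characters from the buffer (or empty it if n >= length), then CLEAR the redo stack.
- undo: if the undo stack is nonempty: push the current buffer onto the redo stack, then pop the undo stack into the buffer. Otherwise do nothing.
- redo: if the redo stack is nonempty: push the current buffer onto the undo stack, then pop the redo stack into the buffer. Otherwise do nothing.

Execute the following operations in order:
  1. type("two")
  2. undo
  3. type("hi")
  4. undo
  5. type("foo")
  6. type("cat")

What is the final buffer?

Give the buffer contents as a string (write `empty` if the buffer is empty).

After op 1 (type): buf='two' undo_depth=1 redo_depth=0
After op 2 (undo): buf='(empty)' undo_depth=0 redo_depth=1
After op 3 (type): buf='hi' undo_depth=1 redo_depth=0
After op 4 (undo): buf='(empty)' undo_depth=0 redo_depth=1
After op 5 (type): buf='foo' undo_depth=1 redo_depth=0
After op 6 (type): buf='foocat' undo_depth=2 redo_depth=0

Answer: foocat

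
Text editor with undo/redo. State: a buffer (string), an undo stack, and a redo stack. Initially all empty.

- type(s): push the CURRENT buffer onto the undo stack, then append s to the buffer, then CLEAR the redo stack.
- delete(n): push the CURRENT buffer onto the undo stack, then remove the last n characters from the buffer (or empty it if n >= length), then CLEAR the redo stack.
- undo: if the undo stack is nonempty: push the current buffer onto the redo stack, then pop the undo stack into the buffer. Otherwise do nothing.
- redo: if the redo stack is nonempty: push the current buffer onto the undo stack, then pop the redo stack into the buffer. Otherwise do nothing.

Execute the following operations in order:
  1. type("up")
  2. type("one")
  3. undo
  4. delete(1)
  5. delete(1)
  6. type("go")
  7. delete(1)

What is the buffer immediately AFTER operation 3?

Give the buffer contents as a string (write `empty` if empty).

After op 1 (type): buf='up' undo_depth=1 redo_depth=0
After op 2 (type): buf='upone' undo_depth=2 redo_depth=0
After op 3 (undo): buf='up' undo_depth=1 redo_depth=1

Answer: up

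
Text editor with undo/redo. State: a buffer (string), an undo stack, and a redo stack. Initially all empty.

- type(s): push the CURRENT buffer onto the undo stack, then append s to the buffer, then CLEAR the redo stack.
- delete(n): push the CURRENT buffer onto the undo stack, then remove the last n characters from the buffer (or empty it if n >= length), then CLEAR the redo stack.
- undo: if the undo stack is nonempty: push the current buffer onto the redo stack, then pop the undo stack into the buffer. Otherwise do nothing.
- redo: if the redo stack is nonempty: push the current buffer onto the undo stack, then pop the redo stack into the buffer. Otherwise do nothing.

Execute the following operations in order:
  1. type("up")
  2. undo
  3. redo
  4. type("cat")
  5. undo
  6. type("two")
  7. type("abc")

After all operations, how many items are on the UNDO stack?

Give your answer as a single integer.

After op 1 (type): buf='up' undo_depth=1 redo_depth=0
After op 2 (undo): buf='(empty)' undo_depth=0 redo_depth=1
After op 3 (redo): buf='up' undo_depth=1 redo_depth=0
After op 4 (type): buf='upcat' undo_depth=2 redo_depth=0
After op 5 (undo): buf='up' undo_depth=1 redo_depth=1
After op 6 (type): buf='uptwo' undo_depth=2 redo_depth=0
After op 7 (type): buf='uptwoabc' undo_depth=3 redo_depth=0

Answer: 3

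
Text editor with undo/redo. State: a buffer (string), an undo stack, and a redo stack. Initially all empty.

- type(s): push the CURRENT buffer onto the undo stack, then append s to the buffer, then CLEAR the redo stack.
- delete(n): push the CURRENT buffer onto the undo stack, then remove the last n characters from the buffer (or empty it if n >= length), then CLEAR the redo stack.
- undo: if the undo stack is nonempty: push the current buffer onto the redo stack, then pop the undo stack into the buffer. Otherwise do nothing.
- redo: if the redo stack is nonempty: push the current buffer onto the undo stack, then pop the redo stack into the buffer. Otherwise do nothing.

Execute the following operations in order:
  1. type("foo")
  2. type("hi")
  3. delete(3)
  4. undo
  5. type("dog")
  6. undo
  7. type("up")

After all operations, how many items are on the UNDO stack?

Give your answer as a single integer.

After op 1 (type): buf='foo' undo_depth=1 redo_depth=0
After op 2 (type): buf='foohi' undo_depth=2 redo_depth=0
After op 3 (delete): buf='fo' undo_depth=3 redo_depth=0
After op 4 (undo): buf='foohi' undo_depth=2 redo_depth=1
After op 5 (type): buf='foohidog' undo_depth=3 redo_depth=0
After op 6 (undo): buf='foohi' undo_depth=2 redo_depth=1
After op 7 (type): buf='foohiup' undo_depth=3 redo_depth=0

Answer: 3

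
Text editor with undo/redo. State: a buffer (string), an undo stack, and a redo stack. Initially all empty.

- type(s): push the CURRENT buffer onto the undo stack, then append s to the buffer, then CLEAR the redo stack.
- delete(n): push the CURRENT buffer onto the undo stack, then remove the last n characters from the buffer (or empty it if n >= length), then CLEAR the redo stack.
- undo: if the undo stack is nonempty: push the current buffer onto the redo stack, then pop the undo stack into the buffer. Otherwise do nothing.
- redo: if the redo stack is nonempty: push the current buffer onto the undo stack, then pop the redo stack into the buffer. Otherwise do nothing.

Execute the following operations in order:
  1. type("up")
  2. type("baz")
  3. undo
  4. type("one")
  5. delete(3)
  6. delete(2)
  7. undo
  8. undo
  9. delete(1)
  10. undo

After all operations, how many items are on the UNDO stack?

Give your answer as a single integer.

After op 1 (type): buf='up' undo_depth=1 redo_depth=0
After op 2 (type): buf='upbaz' undo_depth=2 redo_depth=0
After op 3 (undo): buf='up' undo_depth=1 redo_depth=1
After op 4 (type): buf='upone' undo_depth=2 redo_depth=0
After op 5 (delete): buf='up' undo_depth=3 redo_depth=0
After op 6 (delete): buf='(empty)' undo_depth=4 redo_depth=0
After op 7 (undo): buf='up' undo_depth=3 redo_depth=1
After op 8 (undo): buf='upone' undo_depth=2 redo_depth=2
After op 9 (delete): buf='upon' undo_depth=3 redo_depth=0
After op 10 (undo): buf='upone' undo_depth=2 redo_depth=1

Answer: 2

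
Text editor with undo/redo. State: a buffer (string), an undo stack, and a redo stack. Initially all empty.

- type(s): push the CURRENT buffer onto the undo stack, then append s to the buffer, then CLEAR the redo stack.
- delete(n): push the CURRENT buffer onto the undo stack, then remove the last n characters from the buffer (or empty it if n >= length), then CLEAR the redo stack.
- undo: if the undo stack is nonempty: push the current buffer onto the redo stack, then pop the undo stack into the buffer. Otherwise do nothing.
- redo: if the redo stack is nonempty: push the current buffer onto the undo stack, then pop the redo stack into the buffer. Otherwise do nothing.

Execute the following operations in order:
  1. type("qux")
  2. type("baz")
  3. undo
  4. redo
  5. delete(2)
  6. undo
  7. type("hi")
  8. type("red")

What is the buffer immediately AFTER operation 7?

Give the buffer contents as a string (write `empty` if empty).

After op 1 (type): buf='qux' undo_depth=1 redo_depth=0
After op 2 (type): buf='quxbaz' undo_depth=2 redo_depth=0
After op 3 (undo): buf='qux' undo_depth=1 redo_depth=1
After op 4 (redo): buf='quxbaz' undo_depth=2 redo_depth=0
After op 5 (delete): buf='quxb' undo_depth=3 redo_depth=0
After op 6 (undo): buf='quxbaz' undo_depth=2 redo_depth=1
After op 7 (type): buf='quxbazhi' undo_depth=3 redo_depth=0

Answer: quxbazhi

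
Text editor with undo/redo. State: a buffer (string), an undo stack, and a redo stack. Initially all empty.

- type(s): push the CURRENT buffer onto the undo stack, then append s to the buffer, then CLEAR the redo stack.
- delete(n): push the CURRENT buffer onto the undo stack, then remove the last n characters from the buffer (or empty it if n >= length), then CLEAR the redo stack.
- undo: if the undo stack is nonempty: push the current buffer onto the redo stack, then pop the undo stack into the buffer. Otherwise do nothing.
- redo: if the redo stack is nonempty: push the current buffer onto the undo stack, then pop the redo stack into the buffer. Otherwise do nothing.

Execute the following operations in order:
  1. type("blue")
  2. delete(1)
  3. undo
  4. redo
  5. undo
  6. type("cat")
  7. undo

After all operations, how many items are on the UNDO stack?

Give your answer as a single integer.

Answer: 1

Derivation:
After op 1 (type): buf='blue' undo_depth=1 redo_depth=0
After op 2 (delete): buf='blu' undo_depth=2 redo_depth=0
After op 3 (undo): buf='blue' undo_depth=1 redo_depth=1
After op 4 (redo): buf='blu' undo_depth=2 redo_depth=0
After op 5 (undo): buf='blue' undo_depth=1 redo_depth=1
After op 6 (type): buf='bluecat' undo_depth=2 redo_depth=0
After op 7 (undo): buf='blue' undo_depth=1 redo_depth=1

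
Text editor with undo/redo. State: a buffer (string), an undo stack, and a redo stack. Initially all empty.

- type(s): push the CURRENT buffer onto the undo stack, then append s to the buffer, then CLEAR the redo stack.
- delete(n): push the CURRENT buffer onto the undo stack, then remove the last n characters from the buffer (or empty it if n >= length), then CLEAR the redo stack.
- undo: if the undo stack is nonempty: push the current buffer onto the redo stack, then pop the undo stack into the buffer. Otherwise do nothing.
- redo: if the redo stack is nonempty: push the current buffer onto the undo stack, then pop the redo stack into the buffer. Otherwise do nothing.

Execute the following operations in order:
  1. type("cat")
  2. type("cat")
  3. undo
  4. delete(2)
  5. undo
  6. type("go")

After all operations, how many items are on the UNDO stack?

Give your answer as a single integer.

After op 1 (type): buf='cat' undo_depth=1 redo_depth=0
After op 2 (type): buf='catcat' undo_depth=2 redo_depth=0
After op 3 (undo): buf='cat' undo_depth=1 redo_depth=1
After op 4 (delete): buf='c' undo_depth=2 redo_depth=0
After op 5 (undo): buf='cat' undo_depth=1 redo_depth=1
After op 6 (type): buf='catgo' undo_depth=2 redo_depth=0

Answer: 2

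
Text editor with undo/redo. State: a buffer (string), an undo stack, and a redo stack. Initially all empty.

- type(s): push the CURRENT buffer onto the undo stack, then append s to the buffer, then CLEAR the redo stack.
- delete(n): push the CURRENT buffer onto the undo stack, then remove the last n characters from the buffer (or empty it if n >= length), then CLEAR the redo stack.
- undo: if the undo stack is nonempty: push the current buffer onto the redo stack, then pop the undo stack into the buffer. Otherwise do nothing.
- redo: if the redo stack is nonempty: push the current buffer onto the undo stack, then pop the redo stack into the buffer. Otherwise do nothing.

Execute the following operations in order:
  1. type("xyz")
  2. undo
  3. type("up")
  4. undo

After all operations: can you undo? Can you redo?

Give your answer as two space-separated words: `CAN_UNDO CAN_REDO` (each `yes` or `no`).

Answer: no yes

Derivation:
After op 1 (type): buf='xyz' undo_depth=1 redo_depth=0
After op 2 (undo): buf='(empty)' undo_depth=0 redo_depth=1
After op 3 (type): buf='up' undo_depth=1 redo_depth=0
After op 4 (undo): buf='(empty)' undo_depth=0 redo_depth=1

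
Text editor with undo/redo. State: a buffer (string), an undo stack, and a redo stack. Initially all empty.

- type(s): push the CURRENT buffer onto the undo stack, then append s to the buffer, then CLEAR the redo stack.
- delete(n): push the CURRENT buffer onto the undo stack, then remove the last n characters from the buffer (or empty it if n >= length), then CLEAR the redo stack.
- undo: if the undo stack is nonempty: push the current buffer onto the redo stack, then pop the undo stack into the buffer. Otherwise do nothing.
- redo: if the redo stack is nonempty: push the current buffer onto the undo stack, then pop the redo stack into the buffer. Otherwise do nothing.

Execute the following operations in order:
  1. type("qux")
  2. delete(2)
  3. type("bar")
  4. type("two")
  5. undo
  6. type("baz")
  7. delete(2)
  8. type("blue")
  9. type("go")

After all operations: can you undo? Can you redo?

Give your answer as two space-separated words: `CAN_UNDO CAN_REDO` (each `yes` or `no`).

After op 1 (type): buf='qux' undo_depth=1 redo_depth=0
After op 2 (delete): buf='q' undo_depth=2 redo_depth=0
After op 3 (type): buf='qbar' undo_depth=3 redo_depth=0
After op 4 (type): buf='qbartwo' undo_depth=4 redo_depth=0
After op 5 (undo): buf='qbar' undo_depth=3 redo_depth=1
After op 6 (type): buf='qbarbaz' undo_depth=4 redo_depth=0
After op 7 (delete): buf='qbarb' undo_depth=5 redo_depth=0
After op 8 (type): buf='qbarbblue' undo_depth=6 redo_depth=0
After op 9 (type): buf='qbarbbluego' undo_depth=7 redo_depth=0

Answer: yes no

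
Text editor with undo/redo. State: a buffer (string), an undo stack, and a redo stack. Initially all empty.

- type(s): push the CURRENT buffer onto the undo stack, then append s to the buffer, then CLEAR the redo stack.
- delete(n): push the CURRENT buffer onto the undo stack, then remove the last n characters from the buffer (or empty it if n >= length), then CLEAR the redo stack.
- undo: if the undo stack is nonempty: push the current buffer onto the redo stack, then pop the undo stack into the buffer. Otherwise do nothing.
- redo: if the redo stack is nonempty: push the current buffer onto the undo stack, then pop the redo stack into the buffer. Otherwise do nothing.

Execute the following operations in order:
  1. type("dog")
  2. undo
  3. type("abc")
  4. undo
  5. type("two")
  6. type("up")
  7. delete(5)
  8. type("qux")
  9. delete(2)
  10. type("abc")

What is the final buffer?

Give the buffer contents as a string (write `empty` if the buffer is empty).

Answer: qabc

Derivation:
After op 1 (type): buf='dog' undo_depth=1 redo_depth=0
After op 2 (undo): buf='(empty)' undo_depth=0 redo_depth=1
After op 3 (type): buf='abc' undo_depth=1 redo_depth=0
After op 4 (undo): buf='(empty)' undo_depth=0 redo_depth=1
After op 5 (type): buf='two' undo_depth=1 redo_depth=0
After op 6 (type): buf='twoup' undo_depth=2 redo_depth=0
After op 7 (delete): buf='(empty)' undo_depth=3 redo_depth=0
After op 8 (type): buf='qux' undo_depth=4 redo_depth=0
After op 9 (delete): buf='q' undo_depth=5 redo_depth=0
After op 10 (type): buf='qabc' undo_depth=6 redo_depth=0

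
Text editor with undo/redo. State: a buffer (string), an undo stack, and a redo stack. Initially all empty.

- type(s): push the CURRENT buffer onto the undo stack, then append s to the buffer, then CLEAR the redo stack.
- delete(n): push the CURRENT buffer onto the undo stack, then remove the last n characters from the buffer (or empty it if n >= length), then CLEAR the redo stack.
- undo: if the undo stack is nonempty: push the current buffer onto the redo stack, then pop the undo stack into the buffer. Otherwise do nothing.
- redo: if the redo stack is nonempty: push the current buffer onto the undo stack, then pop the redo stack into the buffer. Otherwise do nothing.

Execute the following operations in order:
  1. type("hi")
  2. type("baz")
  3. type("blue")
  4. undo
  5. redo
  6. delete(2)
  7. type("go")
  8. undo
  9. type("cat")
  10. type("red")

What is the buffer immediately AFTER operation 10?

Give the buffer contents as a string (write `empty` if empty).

After op 1 (type): buf='hi' undo_depth=1 redo_depth=0
After op 2 (type): buf='hibaz' undo_depth=2 redo_depth=0
After op 3 (type): buf='hibazblue' undo_depth=3 redo_depth=0
After op 4 (undo): buf='hibaz' undo_depth=2 redo_depth=1
After op 5 (redo): buf='hibazblue' undo_depth=3 redo_depth=0
After op 6 (delete): buf='hibazbl' undo_depth=4 redo_depth=0
After op 7 (type): buf='hibazblgo' undo_depth=5 redo_depth=0
After op 8 (undo): buf='hibazbl' undo_depth=4 redo_depth=1
After op 9 (type): buf='hibazblcat' undo_depth=5 redo_depth=0
After op 10 (type): buf='hibazblcatred' undo_depth=6 redo_depth=0

Answer: hibazblcatred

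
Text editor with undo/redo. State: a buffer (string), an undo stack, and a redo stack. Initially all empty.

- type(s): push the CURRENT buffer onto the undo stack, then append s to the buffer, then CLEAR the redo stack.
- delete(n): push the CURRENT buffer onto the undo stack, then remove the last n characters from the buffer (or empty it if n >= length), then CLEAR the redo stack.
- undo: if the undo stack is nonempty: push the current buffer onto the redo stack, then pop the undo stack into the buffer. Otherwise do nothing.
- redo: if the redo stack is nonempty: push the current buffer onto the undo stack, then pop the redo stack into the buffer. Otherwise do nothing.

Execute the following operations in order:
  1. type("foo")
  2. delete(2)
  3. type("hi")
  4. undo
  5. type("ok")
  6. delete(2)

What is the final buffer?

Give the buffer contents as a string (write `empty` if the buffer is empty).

Answer: f

Derivation:
After op 1 (type): buf='foo' undo_depth=1 redo_depth=0
After op 2 (delete): buf='f' undo_depth=2 redo_depth=0
After op 3 (type): buf='fhi' undo_depth=3 redo_depth=0
After op 4 (undo): buf='f' undo_depth=2 redo_depth=1
After op 5 (type): buf='fok' undo_depth=3 redo_depth=0
After op 6 (delete): buf='f' undo_depth=4 redo_depth=0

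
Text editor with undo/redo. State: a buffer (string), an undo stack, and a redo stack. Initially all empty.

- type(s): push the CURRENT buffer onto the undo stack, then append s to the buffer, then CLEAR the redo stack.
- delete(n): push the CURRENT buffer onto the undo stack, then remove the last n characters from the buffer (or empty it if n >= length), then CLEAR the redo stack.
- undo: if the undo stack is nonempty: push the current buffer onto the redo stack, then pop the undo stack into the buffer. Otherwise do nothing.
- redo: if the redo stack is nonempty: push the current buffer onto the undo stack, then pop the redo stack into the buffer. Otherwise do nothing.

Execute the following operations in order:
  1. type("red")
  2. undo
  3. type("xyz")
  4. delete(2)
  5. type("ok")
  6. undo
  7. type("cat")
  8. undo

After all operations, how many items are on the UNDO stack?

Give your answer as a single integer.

Answer: 2

Derivation:
After op 1 (type): buf='red' undo_depth=1 redo_depth=0
After op 2 (undo): buf='(empty)' undo_depth=0 redo_depth=1
After op 3 (type): buf='xyz' undo_depth=1 redo_depth=0
After op 4 (delete): buf='x' undo_depth=2 redo_depth=0
After op 5 (type): buf='xok' undo_depth=3 redo_depth=0
After op 6 (undo): buf='x' undo_depth=2 redo_depth=1
After op 7 (type): buf='xcat' undo_depth=3 redo_depth=0
After op 8 (undo): buf='x' undo_depth=2 redo_depth=1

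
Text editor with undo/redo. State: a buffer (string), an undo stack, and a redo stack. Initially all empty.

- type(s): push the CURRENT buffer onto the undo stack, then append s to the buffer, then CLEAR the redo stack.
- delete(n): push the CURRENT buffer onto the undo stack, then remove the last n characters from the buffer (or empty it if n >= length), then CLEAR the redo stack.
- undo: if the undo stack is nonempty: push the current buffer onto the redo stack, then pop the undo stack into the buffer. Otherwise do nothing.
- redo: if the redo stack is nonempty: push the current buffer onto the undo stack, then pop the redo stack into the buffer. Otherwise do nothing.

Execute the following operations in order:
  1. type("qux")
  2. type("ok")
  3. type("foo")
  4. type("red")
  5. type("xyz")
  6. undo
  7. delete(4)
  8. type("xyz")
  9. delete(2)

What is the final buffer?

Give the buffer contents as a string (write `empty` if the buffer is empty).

Answer: quxokfox

Derivation:
After op 1 (type): buf='qux' undo_depth=1 redo_depth=0
After op 2 (type): buf='quxok' undo_depth=2 redo_depth=0
After op 3 (type): buf='quxokfoo' undo_depth=3 redo_depth=0
After op 4 (type): buf='quxokfoored' undo_depth=4 redo_depth=0
After op 5 (type): buf='quxokfooredxyz' undo_depth=5 redo_depth=0
After op 6 (undo): buf='quxokfoored' undo_depth=4 redo_depth=1
After op 7 (delete): buf='quxokfo' undo_depth=5 redo_depth=0
After op 8 (type): buf='quxokfoxyz' undo_depth=6 redo_depth=0
After op 9 (delete): buf='quxokfox' undo_depth=7 redo_depth=0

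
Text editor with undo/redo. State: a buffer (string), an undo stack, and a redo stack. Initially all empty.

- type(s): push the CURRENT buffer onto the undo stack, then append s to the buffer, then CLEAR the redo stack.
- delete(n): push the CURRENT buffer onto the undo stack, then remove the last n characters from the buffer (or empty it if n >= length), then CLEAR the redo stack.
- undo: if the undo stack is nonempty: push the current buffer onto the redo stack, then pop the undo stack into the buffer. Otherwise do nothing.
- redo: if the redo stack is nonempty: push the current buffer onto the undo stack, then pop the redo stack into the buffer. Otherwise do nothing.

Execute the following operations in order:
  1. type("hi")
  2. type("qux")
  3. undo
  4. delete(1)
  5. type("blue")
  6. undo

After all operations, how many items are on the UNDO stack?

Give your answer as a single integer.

After op 1 (type): buf='hi' undo_depth=1 redo_depth=0
After op 2 (type): buf='hiqux' undo_depth=2 redo_depth=0
After op 3 (undo): buf='hi' undo_depth=1 redo_depth=1
After op 4 (delete): buf='h' undo_depth=2 redo_depth=0
After op 5 (type): buf='hblue' undo_depth=3 redo_depth=0
After op 6 (undo): buf='h' undo_depth=2 redo_depth=1

Answer: 2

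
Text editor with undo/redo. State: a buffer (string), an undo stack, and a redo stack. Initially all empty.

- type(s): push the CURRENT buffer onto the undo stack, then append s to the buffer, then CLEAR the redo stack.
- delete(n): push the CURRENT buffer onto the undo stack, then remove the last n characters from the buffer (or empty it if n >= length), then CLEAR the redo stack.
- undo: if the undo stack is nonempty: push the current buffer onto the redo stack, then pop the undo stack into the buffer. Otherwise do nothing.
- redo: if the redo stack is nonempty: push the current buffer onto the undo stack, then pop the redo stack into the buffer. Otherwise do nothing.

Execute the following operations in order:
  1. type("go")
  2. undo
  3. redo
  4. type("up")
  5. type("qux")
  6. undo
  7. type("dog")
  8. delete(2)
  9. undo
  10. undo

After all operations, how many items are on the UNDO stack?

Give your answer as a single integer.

After op 1 (type): buf='go' undo_depth=1 redo_depth=0
After op 2 (undo): buf='(empty)' undo_depth=0 redo_depth=1
After op 3 (redo): buf='go' undo_depth=1 redo_depth=0
After op 4 (type): buf='goup' undo_depth=2 redo_depth=0
After op 5 (type): buf='goupqux' undo_depth=3 redo_depth=0
After op 6 (undo): buf='goup' undo_depth=2 redo_depth=1
After op 7 (type): buf='goupdog' undo_depth=3 redo_depth=0
After op 8 (delete): buf='goupd' undo_depth=4 redo_depth=0
After op 9 (undo): buf='goupdog' undo_depth=3 redo_depth=1
After op 10 (undo): buf='goup' undo_depth=2 redo_depth=2

Answer: 2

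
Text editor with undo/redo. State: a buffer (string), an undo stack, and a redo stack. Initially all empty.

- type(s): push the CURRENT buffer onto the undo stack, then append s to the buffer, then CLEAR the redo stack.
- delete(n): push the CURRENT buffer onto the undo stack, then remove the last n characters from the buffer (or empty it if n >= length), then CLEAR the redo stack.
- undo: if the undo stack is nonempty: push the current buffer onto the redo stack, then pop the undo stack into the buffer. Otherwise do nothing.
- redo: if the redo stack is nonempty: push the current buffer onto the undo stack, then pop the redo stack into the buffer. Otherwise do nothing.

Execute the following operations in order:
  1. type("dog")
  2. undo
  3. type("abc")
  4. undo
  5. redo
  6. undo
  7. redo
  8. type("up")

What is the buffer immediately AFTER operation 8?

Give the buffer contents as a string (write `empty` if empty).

Answer: abcup

Derivation:
After op 1 (type): buf='dog' undo_depth=1 redo_depth=0
After op 2 (undo): buf='(empty)' undo_depth=0 redo_depth=1
After op 3 (type): buf='abc' undo_depth=1 redo_depth=0
After op 4 (undo): buf='(empty)' undo_depth=0 redo_depth=1
After op 5 (redo): buf='abc' undo_depth=1 redo_depth=0
After op 6 (undo): buf='(empty)' undo_depth=0 redo_depth=1
After op 7 (redo): buf='abc' undo_depth=1 redo_depth=0
After op 8 (type): buf='abcup' undo_depth=2 redo_depth=0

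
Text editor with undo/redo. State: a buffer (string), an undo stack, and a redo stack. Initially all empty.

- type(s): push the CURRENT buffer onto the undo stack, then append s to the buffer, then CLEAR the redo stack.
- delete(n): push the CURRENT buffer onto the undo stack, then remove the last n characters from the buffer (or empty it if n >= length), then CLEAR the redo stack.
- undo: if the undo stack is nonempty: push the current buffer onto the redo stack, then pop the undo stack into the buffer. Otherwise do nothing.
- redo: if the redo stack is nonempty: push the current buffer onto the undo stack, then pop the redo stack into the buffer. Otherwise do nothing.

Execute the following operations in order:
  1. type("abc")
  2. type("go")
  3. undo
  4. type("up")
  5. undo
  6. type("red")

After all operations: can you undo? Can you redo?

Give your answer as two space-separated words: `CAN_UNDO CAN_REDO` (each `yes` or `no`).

After op 1 (type): buf='abc' undo_depth=1 redo_depth=0
After op 2 (type): buf='abcgo' undo_depth=2 redo_depth=0
After op 3 (undo): buf='abc' undo_depth=1 redo_depth=1
After op 4 (type): buf='abcup' undo_depth=2 redo_depth=0
After op 5 (undo): buf='abc' undo_depth=1 redo_depth=1
After op 6 (type): buf='abcred' undo_depth=2 redo_depth=0

Answer: yes no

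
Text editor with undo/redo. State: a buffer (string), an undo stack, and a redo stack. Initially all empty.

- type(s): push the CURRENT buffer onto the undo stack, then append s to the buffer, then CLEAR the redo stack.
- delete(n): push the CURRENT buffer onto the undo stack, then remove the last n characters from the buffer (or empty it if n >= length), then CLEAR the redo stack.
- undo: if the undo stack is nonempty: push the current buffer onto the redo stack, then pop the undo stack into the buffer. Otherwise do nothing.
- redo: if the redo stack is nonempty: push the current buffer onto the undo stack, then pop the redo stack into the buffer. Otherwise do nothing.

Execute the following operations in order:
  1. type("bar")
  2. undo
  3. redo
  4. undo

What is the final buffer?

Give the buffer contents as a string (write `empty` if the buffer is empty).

After op 1 (type): buf='bar' undo_depth=1 redo_depth=0
After op 2 (undo): buf='(empty)' undo_depth=0 redo_depth=1
After op 3 (redo): buf='bar' undo_depth=1 redo_depth=0
After op 4 (undo): buf='(empty)' undo_depth=0 redo_depth=1

Answer: empty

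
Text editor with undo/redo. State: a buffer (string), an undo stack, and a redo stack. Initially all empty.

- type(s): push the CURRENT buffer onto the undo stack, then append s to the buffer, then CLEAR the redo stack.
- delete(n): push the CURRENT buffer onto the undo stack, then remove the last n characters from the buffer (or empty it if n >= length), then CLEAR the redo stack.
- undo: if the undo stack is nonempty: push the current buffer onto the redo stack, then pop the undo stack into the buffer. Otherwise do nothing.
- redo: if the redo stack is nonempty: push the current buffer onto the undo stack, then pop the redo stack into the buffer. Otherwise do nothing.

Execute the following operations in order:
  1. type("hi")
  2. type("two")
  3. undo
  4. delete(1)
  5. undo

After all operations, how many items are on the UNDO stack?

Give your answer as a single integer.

After op 1 (type): buf='hi' undo_depth=1 redo_depth=0
After op 2 (type): buf='hitwo' undo_depth=2 redo_depth=0
After op 3 (undo): buf='hi' undo_depth=1 redo_depth=1
After op 4 (delete): buf='h' undo_depth=2 redo_depth=0
After op 5 (undo): buf='hi' undo_depth=1 redo_depth=1

Answer: 1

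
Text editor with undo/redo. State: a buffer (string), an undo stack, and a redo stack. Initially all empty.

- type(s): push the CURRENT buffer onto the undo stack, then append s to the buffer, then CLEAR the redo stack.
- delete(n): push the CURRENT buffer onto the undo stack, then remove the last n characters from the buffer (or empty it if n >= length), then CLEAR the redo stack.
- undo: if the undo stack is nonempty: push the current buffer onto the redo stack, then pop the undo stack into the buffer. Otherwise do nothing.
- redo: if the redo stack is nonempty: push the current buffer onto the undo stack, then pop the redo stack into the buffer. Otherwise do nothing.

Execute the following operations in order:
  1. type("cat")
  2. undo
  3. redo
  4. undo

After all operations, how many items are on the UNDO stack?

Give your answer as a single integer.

After op 1 (type): buf='cat' undo_depth=1 redo_depth=0
After op 2 (undo): buf='(empty)' undo_depth=0 redo_depth=1
After op 3 (redo): buf='cat' undo_depth=1 redo_depth=0
After op 4 (undo): buf='(empty)' undo_depth=0 redo_depth=1

Answer: 0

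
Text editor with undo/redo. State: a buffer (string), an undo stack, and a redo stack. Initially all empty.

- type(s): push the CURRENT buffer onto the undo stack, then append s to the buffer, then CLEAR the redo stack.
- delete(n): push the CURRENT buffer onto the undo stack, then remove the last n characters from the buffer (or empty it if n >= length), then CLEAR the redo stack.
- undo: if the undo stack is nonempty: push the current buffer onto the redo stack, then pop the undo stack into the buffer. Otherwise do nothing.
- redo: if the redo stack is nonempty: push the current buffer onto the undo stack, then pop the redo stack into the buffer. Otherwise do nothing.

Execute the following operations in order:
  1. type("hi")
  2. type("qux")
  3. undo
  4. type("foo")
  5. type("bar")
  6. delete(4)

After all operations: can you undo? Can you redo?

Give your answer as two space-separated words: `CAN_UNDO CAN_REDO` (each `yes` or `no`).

Answer: yes no

Derivation:
After op 1 (type): buf='hi' undo_depth=1 redo_depth=0
After op 2 (type): buf='hiqux' undo_depth=2 redo_depth=0
After op 3 (undo): buf='hi' undo_depth=1 redo_depth=1
After op 4 (type): buf='hifoo' undo_depth=2 redo_depth=0
After op 5 (type): buf='hifoobar' undo_depth=3 redo_depth=0
After op 6 (delete): buf='hifo' undo_depth=4 redo_depth=0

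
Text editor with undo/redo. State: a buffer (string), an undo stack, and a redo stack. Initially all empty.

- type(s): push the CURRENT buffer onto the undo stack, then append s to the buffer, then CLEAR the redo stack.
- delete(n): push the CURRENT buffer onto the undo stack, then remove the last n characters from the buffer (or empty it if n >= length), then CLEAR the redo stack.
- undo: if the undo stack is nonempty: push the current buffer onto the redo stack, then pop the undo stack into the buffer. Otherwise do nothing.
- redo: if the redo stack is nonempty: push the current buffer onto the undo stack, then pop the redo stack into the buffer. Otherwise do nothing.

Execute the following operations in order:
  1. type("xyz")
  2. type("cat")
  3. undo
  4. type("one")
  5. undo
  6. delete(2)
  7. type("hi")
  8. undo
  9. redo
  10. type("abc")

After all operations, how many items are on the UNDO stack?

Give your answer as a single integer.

After op 1 (type): buf='xyz' undo_depth=1 redo_depth=0
After op 2 (type): buf='xyzcat' undo_depth=2 redo_depth=0
After op 3 (undo): buf='xyz' undo_depth=1 redo_depth=1
After op 4 (type): buf='xyzone' undo_depth=2 redo_depth=0
After op 5 (undo): buf='xyz' undo_depth=1 redo_depth=1
After op 6 (delete): buf='x' undo_depth=2 redo_depth=0
After op 7 (type): buf='xhi' undo_depth=3 redo_depth=0
After op 8 (undo): buf='x' undo_depth=2 redo_depth=1
After op 9 (redo): buf='xhi' undo_depth=3 redo_depth=0
After op 10 (type): buf='xhiabc' undo_depth=4 redo_depth=0

Answer: 4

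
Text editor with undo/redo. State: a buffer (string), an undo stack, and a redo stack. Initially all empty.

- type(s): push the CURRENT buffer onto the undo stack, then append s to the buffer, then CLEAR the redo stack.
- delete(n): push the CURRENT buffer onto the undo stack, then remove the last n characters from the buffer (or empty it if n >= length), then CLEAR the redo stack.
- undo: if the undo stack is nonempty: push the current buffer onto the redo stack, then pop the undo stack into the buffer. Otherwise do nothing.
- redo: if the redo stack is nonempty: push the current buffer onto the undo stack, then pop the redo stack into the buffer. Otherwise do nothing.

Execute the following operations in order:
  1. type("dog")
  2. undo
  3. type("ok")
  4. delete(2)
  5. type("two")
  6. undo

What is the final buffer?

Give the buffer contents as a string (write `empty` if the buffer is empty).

After op 1 (type): buf='dog' undo_depth=1 redo_depth=0
After op 2 (undo): buf='(empty)' undo_depth=0 redo_depth=1
After op 3 (type): buf='ok' undo_depth=1 redo_depth=0
After op 4 (delete): buf='(empty)' undo_depth=2 redo_depth=0
After op 5 (type): buf='two' undo_depth=3 redo_depth=0
After op 6 (undo): buf='(empty)' undo_depth=2 redo_depth=1

Answer: empty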